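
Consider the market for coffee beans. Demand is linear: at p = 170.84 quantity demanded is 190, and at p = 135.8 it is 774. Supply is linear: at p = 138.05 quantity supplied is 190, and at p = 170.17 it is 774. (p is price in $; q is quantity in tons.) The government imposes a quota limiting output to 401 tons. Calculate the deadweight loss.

$315.98

Demand slope = (135.8 − 170.84)/(774 − 190) = −0.06, so p = 182.24 − 0.06q.
Supply slope = (170.17 − 138.05)/(774 − 190) = 0.055, so p = 127.6 + 0.055q.
Competitive equilibrium: 182.24 − 0.06q = 127.6 + 0.055q → q* = 475.1304, p* = 153.7322.
At q = 401: demand price = 182.24 − 0.06·401 = 158.18; supply price = 127.6 + 0.055·401 = 149.655.
Δq = 475.1304 − 401 = 74.1304; wedge = 158.18 − 149.655 = 8.525.
DWL = ½ × 74.1304 × 8.525 = $315.98.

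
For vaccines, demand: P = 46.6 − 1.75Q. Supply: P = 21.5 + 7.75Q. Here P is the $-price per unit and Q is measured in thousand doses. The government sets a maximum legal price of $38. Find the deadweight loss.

Competitive equilibrium: 46.6 − 1.75Q = 21.5 + 7.75Q → Q* = 2.6421, P* = 41.9763.
At the ceiling P = 38, quantity supplied = (38 − 21.5)/7.75 = 2.129.
Willingness to pay at Q' = 2.129: 46.6 − 1.75·2.129 = 42.8743.
ΔQ = 2.6421 − 2.129 = 0.5131; wedge = 42.8743 − 38 = 4.8743.
The triangle = ½ × 0.5131 × 4.8743 = $1.25 thousand.

$1.25 thousand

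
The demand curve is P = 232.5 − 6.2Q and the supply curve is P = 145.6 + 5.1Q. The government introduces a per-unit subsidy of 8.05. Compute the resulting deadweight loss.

2.87

Competitive equilibrium: 232.5 − 6.2Q = 145.6 + 5.1Q → Q* = 7.6903, P* = 184.8204.
The subsidy lowers effective supply by 8.05: P = 137.55 + 5.1Q.
New quantity: 232.5 − 6.2Q = 137.55 + 5.1Q → Q' = 8.4027.
Overproduction ΔQ = 8.4027 − 7.6903 = 0.7124; wedge = subsidy = 8.05.
Deadweight loss = ½ × 0.7124 × 8.05 = 2.87.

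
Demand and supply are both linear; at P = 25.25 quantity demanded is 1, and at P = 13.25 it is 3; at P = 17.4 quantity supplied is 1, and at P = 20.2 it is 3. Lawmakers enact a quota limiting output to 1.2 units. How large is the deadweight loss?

Demand slope = (13.25 − 25.25)/(3 − 1) = −6, so P = 31.25 − 6Q.
Supply slope = (20.2 − 17.4)/(3 − 1) = 1.4, so P = 16 + 1.4Q.
Competitive equilibrium: 31.25 − 6Q = 16 + 1.4Q → Q* = 2.0608, P* = 18.8851.
At Q = 1.2: demand price = 31.25 − 6·1.2 = 24.05; supply price = 16 + 1.4·1.2 = 17.68.
ΔQ = 2.0608 − 1.2 = 0.8608; wedge = 24.05 − 17.68 = 6.37.
The triangle = ½ × 0.8608 × 6.37 = 2.74.

2.74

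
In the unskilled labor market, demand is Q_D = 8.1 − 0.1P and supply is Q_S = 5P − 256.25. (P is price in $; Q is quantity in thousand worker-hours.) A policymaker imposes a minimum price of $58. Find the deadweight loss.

In inverse form: demand P = 81 − 10Q, supply P = 51.25 + 0.2Q.
Competitive equilibrium: 81 − 10Q = 51.25 + 0.2Q → Q* = 2.9167, P* = 51.8333.
At the floor P = 58, quantity demanded = (81 − 58)/10 = 2.3.
Sellers' marginal cost at Q' = 2.3: 51.25 + 0.2·2.3 = 51.71.
ΔQ = 2.9167 − 2.3 = 0.6167; wedge = 58 − 51.71 = 6.29.
Welfare loss = ½ × 0.6167 × 6.29 = $1.94 thousand.

$1.94 thousand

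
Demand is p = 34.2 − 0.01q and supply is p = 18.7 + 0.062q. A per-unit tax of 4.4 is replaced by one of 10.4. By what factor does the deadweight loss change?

Competitive equilibrium: 34.2 − 0.01q = 18.7 + 0.062q → q* = 215.2778, p* = 32.0472.
For a per-unit tax t: Δq = t/0.072, so DWL = ½·t·(t/0.072) = t²/0.144.
At t = 4.4: DWL = 134.444. At t = 10.4: DWL = 751.111.
Ratio = (10.4/4.4)² = 5.587.

5.587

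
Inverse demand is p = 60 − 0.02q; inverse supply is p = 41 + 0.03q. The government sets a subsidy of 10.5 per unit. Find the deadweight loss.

1102.50

Competitive equilibrium: 60 − 0.02q = 41 + 0.03q → q* = 380, p* = 52.4.
The subsidy lowers effective supply by 10.5: p = 30.5 + 0.03q.
New quantity: 60 − 0.02q = 30.5 + 0.03q → q' = 590.
Overproduction Δq = 590 − 380 = 210; wedge = subsidy = 10.5.
Deadweight loss = ½ × 210 × 10.5 = 1102.50.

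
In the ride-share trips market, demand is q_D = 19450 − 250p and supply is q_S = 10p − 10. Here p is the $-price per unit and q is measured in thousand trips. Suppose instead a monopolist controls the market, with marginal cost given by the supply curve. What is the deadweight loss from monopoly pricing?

In inverse form: demand p = 77.8 − 0.004q, supply p = 1 + 0.1q.
Competitive equilibrium: 77.8 − 0.004q = 1 + 0.1q → q* = 738.4615, p* = 74.8462.
Marginal revenue: MR = 77.8 − 0.008q. Set MR = MC: 77.8 − 0.008q = 1 + 0.1q → q_m = 711.1111.
Price p_m = 77.8 − 0.004·711.1111 = 74.9556; MC(q_m) = 1 + 0.1·711.1111 = 72.1111.
Competitive q* = 738.4615, so Δq = 27.3504; wedge = 74.9556 − 72.1111 = 2.8445.
The triangle = ½ × 27.3504 × 2.8445 = $38.90 thousand.

$38.90 thousand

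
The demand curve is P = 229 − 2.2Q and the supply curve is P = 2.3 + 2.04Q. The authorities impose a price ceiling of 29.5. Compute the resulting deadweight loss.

Competitive equilibrium: 229 − 2.2Q = 2.3 + 2.04Q → Q* = 53.46698, P* = 111.37264.
At the ceiling P = 29.5, quantity supplied = (29.5 − 2.3)/2.04 = 13.33333.
Willingness to pay at Q' = 13.33333: 229 − 2.2·13.33333 = 199.66667.
ΔQ = 53.46698 − 13.33333 = 40.13365; wedge = 199.66667 − 29.5 = 170.16667.
Welfare loss = ½ × 40.13365 × 170.16667 = 3414.70.

3414.70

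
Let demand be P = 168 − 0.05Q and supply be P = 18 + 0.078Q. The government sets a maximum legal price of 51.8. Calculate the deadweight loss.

Competitive equilibrium: 168 − 0.05Q = 18 + 0.078Q → Q* = 1171.875, P* = 109.40625.
At the ceiling P = 51.8, quantity supplied = (51.8 − 18)/0.078 = 433.33333.
Willingness to pay at Q' = 433.33333: 168 − 0.05·433.33333 = 146.33333.
ΔQ = 1171.875 − 433.33333 = 738.54167; wedge = 146.33333 − 51.8 = 94.53333.
DWL = ½ × 738.54167 × 94.53333 = 34908.40.

34908.40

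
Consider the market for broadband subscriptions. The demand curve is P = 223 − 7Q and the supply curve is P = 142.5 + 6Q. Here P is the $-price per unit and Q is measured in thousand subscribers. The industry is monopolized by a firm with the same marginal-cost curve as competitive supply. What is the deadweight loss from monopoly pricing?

Competitive equilibrium: 223 − 7Q = 142.5 + 6Q → Q* = 6.1923, P* = 179.6538.
Marginal revenue: MR = 223 − 14Q. Set MR = MC: 223 − 14Q = 142.5 + 6Q → Q_m = 4.025.
Price P_m = 223 − 7·4.025 = 194.825; MC(Q_m) = 142.5 + 6·4.025 = 166.65.
Competitive Q* = 6.1923, so ΔQ = 2.1673; wedge = 194.825 − 166.65 = 28.175.
Welfare loss = ½ × 2.1673 × 28.175 = $30.53 thousand.

$30.53 thousand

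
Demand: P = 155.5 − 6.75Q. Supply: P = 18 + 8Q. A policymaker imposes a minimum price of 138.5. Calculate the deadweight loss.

Competitive equilibrium: 155.5 − 6.75Q = 18 + 8Q → Q* = 9.322, P* = 92.5763.
At the floor P = 138.5, quantity demanded = (155.5 − 138.5)/6.75 = 2.5185.
Sellers' marginal cost at Q' = 2.5185: 18 + 8·2.5185 = 38.148.
ΔQ = 9.322 − 2.5185 = 6.8035; wedge = 138.5 − 38.148 = 100.352.
DWL = ½ × 6.8035 × 100.352 = 341.37.

341.37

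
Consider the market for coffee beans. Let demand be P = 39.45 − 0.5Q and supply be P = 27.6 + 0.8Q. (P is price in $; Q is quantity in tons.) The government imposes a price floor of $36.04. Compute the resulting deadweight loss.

Competitive equilibrium: 39.45 − 0.5Q = 27.6 + 0.8Q → Q* = 9.1154, P* = 34.8923.
At the floor P = 36.04, quantity demanded = (39.45 − 36.04)/0.5 = 6.82.
Sellers' marginal cost at Q' = 6.82: 27.6 + 0.8·6.82 = 33.056.
ΔQ = 9.1154 − 6.82 = 2.2954; wedge = 36.04 − 33.056 = 2.984.
Deadweight loss = ½ × 2.2954 × 2.984 = $3.42.

$3.42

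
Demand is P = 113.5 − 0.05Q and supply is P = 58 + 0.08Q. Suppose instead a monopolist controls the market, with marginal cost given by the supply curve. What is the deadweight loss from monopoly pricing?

Competitive equilibrium: 113.5 − 0.05Q = 58 + 0.08Q → Q* = 426.9231, P* = 92.1538.
Marginal revenue: MR = 113.5 − 0.1Q. Set MR = MC: 113.5 − 0.1Q = 58 + 0.08Q → Q_m = 308.3333.
Price P_m = 113.5 − 0.05·308.3333 = 98.0833; MC(Q_m) = 58 + 0.08·308.3333 = 82.6667.
Competitive Q* = 426.9231, so ΔQ = 118.5898; wedge = 98.0833 − 82.6667 = 15.4166.
Welfare loss = ½ × 118.5898 × 15.4166 = 914.13.

914.13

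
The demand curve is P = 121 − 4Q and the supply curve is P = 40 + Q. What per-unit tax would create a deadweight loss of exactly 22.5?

Competitive equilibrium: 121 − 4Q = 40 + Q → Q* = 16.2, P* = 56.2.
A tax t gives ΔQ = t/5 and wedge t, so DWL = t²/10.
t²/10 = 22.5 → t² = 225 → t = 15.

15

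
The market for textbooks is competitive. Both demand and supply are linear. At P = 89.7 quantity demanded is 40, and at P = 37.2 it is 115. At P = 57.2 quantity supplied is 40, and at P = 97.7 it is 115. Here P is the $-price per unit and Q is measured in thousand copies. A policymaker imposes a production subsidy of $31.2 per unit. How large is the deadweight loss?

Demand slope = (37.2 − 89.7)/(115 − 40) = −0.7, so P = 117.7 − 0.7Q.
Supply slope = (97.7 − 57.2)/(115 − 40) = 0.54, so P = 35.6 + 0.54Q.
Competitive equilibrium: 117.7 − 0.7Q = 35.6 + 0.54Q → Q* = 66.2097, P* = 71.3532.
The subsidy lowers effective supply by 31.2: P = 4.4 + 0.54Q.
New quantity: 117.7 − 0.7Q = 4.4 + 0.54Q → Q' = 91.371.
Overproduction ΔQ = 91.371 − 66.2097 = 25.1613; wedge = subsidy = 31.2.
Welfare loss = ½ × 25.1613 × 31.2 = $392.52 thousand.

$392.52 thousand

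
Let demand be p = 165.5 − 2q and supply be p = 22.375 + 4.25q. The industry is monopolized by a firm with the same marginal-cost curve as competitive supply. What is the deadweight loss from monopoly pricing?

Competitive equilibrium: 165.5 − 2q = 22.375 + 4.25q → q* = 22.9, p* = 119.7.
Marginal revenue: MR = 165.5 − 4q. Set MR = MC: 165.5 − 4q = 22.375 + 4.25q → q_m = 17.3485.
Price p_m = 165.5 − 2·17.3485 = 130.803; MC(q_m) = 22.375 + 4.25·17.3485 = 96.1061.
Competitive q* = 22.9, so Δq = 5.5515; wedge = 130.803 − 96.1061 = 34.6969.
Welfare loss = ½ × 5.5515 × 34.6969 = 96.31.

96.31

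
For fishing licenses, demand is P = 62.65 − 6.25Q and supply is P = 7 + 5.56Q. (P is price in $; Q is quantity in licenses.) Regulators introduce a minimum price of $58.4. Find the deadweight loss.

Competitive equilibrium: 62.65 − 6.25Q = 7 + 5.56Q → Q* = 4.7121, P* = 33.1993.
At the floor P = 58.4, quantity demanded = (62.65 − 58.4)/6.25 = 0.68.
Sellers' marginal cost at Q' = 0.68: 7 + 5.56·0.68 = 10.7808.
ΔQ = 4.7121 − 0.68 = 4.0321; wedge = 58.4 − 10.7808 = 47.6192.
Deadweight loss = ½ × 4.0321 × 47.6192 = $96.

$96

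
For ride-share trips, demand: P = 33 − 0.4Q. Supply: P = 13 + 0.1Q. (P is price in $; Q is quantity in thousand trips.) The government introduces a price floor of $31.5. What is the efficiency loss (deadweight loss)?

$328.52 thousand

Competitive equilibrium: 33 − 0.4Q = 13 + 0.1Q → Q* = 40, P* = 17.
At the floor P = 31.5, quantity demanded = (33 − 31.5)/0.4 = 3.75.
Sellers' marginal cost at Q' = 3.75: 13 + 0.1·3.75 = 13.375.
ΔQ = 40 − 3.75 = 36.25; wedge = 31.5 − 13.375 = 18.125.
The triangle = ½ × 36.25 × 18.125 = $328.52 thousand.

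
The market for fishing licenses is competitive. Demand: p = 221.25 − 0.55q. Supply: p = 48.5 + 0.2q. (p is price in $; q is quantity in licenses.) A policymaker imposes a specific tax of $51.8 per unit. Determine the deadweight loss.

Competitive equilibrium: 221.25 − 0.55q = 48.5 + 0.2q → q* = 230.33333, p* = 94.56667.
With the tax, the buyer price exceeds the seller price by 51.8: (221.25 − 0.55q) − (48.5 + 0.2q) = 51.8 → q' = 161.26667.
Δq = 230.33333 − 161.26667 = 69.06666; the wedge equals the tax, 51.8.
Welfare loss = ½ × 69.06666 × 51.8 = $1788.83.

$1788.83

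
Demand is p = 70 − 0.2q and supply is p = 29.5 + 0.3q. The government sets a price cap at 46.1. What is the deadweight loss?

Competitive equilibrium: 70 − 0.2q = 29.5 + 0.3q → q* = 81, p* = 53.8.
At the ceiling p = 46.1, quantity supplied = (46.1 − 29.5)/0.3 = 55.3333.
Willingness to pay at q' = 55.3333: 70 − 0.2·55.3333 = 58.9333.
Δq = 81 − 55.3333 = 25.6667; wedge = 58.9333 − 46.1 = 12.8333.
DWL = ½ × 25.6667 × 12.8333 = 164.69.

164.69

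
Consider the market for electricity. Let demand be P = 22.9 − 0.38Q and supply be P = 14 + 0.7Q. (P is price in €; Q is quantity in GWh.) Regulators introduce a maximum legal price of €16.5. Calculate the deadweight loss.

Competitive equilibrium: 22.9 − 0.38Q = 14 + 0.7Q → Q* = 8.2407, P* = 19.7685.
At the ceiling P = 16.5, quantity supplied = (16.5 − 14)/0.7 = 3.5714.
Willingness to pay at Q' = 3.5714: 22.9 − 0.38·3.5714 = 21.5429.
ΔQ = 8.2407 − 3.5714 = 4.6693; wedge = 21.5429 − 16.5 = 5.0429.
DWL = ½ × 4.6693 × 5.0429 = €11.77.

€11.77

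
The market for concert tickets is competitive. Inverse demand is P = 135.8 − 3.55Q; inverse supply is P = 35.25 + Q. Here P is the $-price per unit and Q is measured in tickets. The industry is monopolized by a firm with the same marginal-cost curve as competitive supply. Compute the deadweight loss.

Competitive equilibrium: 135.8 − 3.55Q = 35.25 + Q → Q* = 22.0989, P* = 57.3489.
Marginal revenue: MR = 135.8 − 7.1Q. Set MR = MC: 135.8 − 7.1Q = 35.25 + Q → Q_m = 12.4136.
Price P_m = 135.8 − 3.55·12.4136 = 91.7317; MC(Q_m) = 35.25 + 1·12.4136 = 47.6636.
Competitive Q* = 22.0989, so ΔQ = 9.6853; wedge = 91.7317 − 47.6636 = 44.0681.
Deadweight loss = ½ × 9.6853 × 44.0681 = $213.41.

$213.41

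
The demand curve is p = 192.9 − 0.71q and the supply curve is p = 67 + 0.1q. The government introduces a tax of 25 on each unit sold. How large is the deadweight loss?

Competitive equilibrium: 192.9 − 0.71q = 67 + 0.1q → q* = 155.4321, p* = 82.5432.
With the tax, the buyer price exceeds the seller price by 25: (192.9 − 0.71q) − (67 + 0.1q) = 25 → q' = 124.5679.
Δq = 155.4321 − 124.5679 = 30.8642; the wedge equals the tax, 25.
Deadweight loss = ½ × 30.8642 × 25 = 385.80.

385.80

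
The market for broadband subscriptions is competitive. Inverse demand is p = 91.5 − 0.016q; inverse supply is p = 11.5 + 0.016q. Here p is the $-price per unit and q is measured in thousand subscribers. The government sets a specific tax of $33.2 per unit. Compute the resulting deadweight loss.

Competitive equilibrium: 91.5 − 0.016q = 11.5 + 0.016q → q* = 2500, p* = 51.5.
With the tax, the buyer price exceeds the seller price by 33.2: (91.5 − 0.016q) − (11.5 + 0.016q) = 33.2 → q' = 1462.5.
Δq = 2500 − 1462.5 = 1037.5; the wedge equals the tax, 33.2.
Welfare loss = ½ × 1037.5 × 33.2 = $17222.50 thousand.

$17222.50 thousand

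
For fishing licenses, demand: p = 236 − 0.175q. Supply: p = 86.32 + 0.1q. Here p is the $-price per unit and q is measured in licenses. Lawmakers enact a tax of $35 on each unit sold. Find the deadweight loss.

Competitive equilibrium: 236 − 0.175q = 86.32 + 0.1q → q* = 544.2909, p* = 140.7491.
With the tax, the buyer price exceeds the seller price by 35: (236 − 0.175q) − (86.32 + 0.1q) = 35 → q' = 417.0182.
Δq = 544.2909 − 417.0182 = 127.2727; the wedge equals the tax, 35.
Welfare loss = ½ × 127.2727 × 35 = $2227.27.

$2227.27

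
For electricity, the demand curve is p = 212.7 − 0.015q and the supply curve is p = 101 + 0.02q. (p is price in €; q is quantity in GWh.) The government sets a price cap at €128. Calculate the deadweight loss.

€59340.04

Competitive equilibrium: 212.7 − 0.015q = 101 + 0.02q → q* = 3191.4286, p* = 164.8286.
At the ceiling p = 128, quantity supplied = (128 − 101)/0.02 = 1350.
Willingness to pay at q' = 1350: 212.7 − 0.015·1350 = 192.45.
Δq = 3191.4286 − 1350 = 1841.4286; wedge = 192.45 − 128 = 64.45.
The triangle = ½ × 1841.4286 × 64.45 = €59340.04.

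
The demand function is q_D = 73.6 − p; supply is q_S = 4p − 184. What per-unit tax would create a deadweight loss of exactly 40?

In inverse form: demand p = 73.6 − q, supply p = 46 + 0.25q.
Competitive equilibrium: 73.6 − q = 46 + 0.25q → q* = 22.08, p* = 51.52.
A tax t gives Δq = t/1.25 and wedge t, so DWL = t²/2.5.
t²/2.5 = 40 → t² = 100 → t = 10.

10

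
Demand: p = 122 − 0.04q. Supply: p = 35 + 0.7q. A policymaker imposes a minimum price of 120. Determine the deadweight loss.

1689.19

Competitive equilibrium: 122 − 0.04q = 35 + 0.7q → q* = 117.5676, p* = 117.2973.
At the floor p = 120, quantity demanded = (122 − 120)/0.04 = 50.
Sellers' marginal cost at q' = 50: 35 + 0.7·50 = 70.
Δq = 117.5676 − 50 = 67.5676; wedge = 120 − 70 = 50.
Deadweight loss = ½ × 67.5676 × 50 = 1689.19.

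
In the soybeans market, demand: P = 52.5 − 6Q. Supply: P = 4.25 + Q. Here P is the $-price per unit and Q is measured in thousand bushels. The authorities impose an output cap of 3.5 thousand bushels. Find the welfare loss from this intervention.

$40.29 thousand

Competitive equilibrium: 52.5 − 6Q = 4.25 + Q → Q* = 6.8929, P* = 11.1429.
At Q = 3.5: demand price = 52.5 − 6·3.5 = 31.5; supply price = 4.25 + 1·3.5 = 7.75.
ΔQ = 6.8929 − 3.5 = 3.3929; wedge = 31.5 − 7.75 = 23.75.
Deadweight loss = ½ × 3.3929 × 23.75 = $40.29 thousand.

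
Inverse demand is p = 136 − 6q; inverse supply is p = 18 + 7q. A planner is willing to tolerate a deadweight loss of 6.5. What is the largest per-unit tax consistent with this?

13

Competitive equilibrium: 136 − 6q = 18 + 7q → q* = 9.0769, p* = 81.5385.
A tax t gives Δq = t/13 and wedge t, so DWL = t²/26.
t²/26 = 6.5 → t² = 169 → t = 13.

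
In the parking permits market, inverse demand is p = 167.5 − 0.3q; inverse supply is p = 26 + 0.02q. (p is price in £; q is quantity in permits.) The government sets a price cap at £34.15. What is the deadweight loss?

Competitive equilibrium: 167.5 − 0.3q = 26 + 0.02q → q* = 442.1875, p* = 34.8438.
At the ceiling p = 34.15, quantity supplied = (34.15 − 26)/0.02 = 407.5.
Willingness to pay at q' = 407.5: 167.5 − 0.3·407.5 = 45.25.
Δq = 442.1875 − 407.5 = 34.6875; wedge = 45.25 − 34.15 = 11.1.
Deadweight loss = ½ × 34.6875 × 11.1 = £192.52.

£192.52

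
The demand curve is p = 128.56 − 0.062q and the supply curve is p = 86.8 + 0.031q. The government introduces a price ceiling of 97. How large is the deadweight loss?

669.60

Competitive equilibrium: 128.56 − 0.062q = 86.8 + 0.031q → q* = 449.0323, p* = 100.72.
At the ceiling p = 97, quantity supplied = (97 − 86.8)/0.031 = 329.0323.
Willingness to pay at q' = 329.0323: 128.56 − 0.062·329.0323 = 108.16.
Δq = 449.0323 − 329.0323 = 120; wedge = 108.16 − 97 = 11.16.
Welfare loss = ½ × 120 × 11.16 = 669.60.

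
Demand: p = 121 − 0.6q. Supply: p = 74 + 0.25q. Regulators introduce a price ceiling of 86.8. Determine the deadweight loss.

Competitive equilibrium: 121 − 0.6q = 74 + 0.25q → q* = 55.2941, p* = 87.8235.
At the ceiling p = 86.8, quantity supplied = (86.8 − 74)/0.25 = 51.2.
Willingness to pay at q' = 51.2: 121 − 0.6·51.2 = 90.28.
Δq = 55.2941 − 51.2 = 4.0941; wedge = 90.28 − 86.8 = 3.48.
Deadweight loss = ½ × 4.0941 × 3.48 = 7.12.

7.12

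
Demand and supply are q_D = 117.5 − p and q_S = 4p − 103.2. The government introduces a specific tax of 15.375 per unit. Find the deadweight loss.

In inverse form: demand p = 117.5 − q, supply p = 25.8 + 0.25q.
Competitive equilibrium: 117.5 − q = 25.8 + 0.25q → q* = 73.36, p* = 44.14.
With the tax, the buyer price exceeds the seller price by 15.375: (117.5 − q) − (25.8 + 0.25q) = 15.375 → q' = 61.06.
Δq = 73.36 − 61.06 = 12.3; the wedge equals the tax, 15.375.
Welfare loss = ½ × 12.3 × 15.375 = 94.56.

94.56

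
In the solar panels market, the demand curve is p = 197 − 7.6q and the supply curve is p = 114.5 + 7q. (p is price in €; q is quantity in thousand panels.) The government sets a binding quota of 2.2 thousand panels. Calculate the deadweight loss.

€86.92 thousand

Competitive equilibrium: 197 − 7.6q = 114.5 + 7q → q* = 5.6507, p* = 154.0548.
At q = 2.2: demand price = 197 − 7.6·2.2 = 180.28; supply price = 114.5 + 7·2.2 = 129.9.
Δq = 5.6507 − 2.2 = 3.4507; wedge = 180.28 − 129.9 = 50.38.
Welfare loss = ½ × 3.4507 × 50.38 = €86.92 thousand.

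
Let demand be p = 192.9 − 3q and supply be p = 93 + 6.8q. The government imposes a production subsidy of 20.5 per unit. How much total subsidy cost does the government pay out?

251.86

Competitive equilibrium: 192.9 − 3q = 93 + 6.8q → q* = 10.1939, p* = 162.3184.
The subsidy lowers effective supply by 20.5: p = 72.5 + 6.8q.
New quantity: 192.9 − 3q = 72.5 + 6.8q → q' = 12.2857.
Total subsidy cost = 20.5 × 12.2857 = 251.86.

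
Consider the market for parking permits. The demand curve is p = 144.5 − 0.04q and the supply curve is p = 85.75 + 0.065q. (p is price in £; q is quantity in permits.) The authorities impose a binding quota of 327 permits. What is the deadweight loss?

£2838.53

Competitive equilibrium: 144.5 − 0.04q = 85.75 + 0.065q → q* = 559.5238, p* = 122.119.
At q = 327: demand price = 144.5 − 0.04·327 = 131.42; supply price = 85.75 + 0.065·327 = 107.005.
Δq = 559.5238 − 327 = 232.5238; wedge = 131.42 − 107.005 = 24.415.
Deadweight loss = ½ × 232.5238 × 24.415 = £2838.53.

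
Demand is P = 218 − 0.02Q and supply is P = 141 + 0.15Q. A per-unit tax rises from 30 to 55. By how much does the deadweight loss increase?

Competitive equilibrium: 218 − 0.02Q = 141 + 0.15Q → Q* = 452.9412, P* = 208.9412.
For a per-unit tax t: ΔQ = t/0.17, so DWL = ½·t·(t/0.17) = t²/0.34.
At t = 30: DWL = 2647.059. At t = 55: DWL = 8897.059.
Increase = 8897.059 − 2647.059 = 6250.

6250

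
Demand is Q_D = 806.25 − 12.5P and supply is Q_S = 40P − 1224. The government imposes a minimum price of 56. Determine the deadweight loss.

2463.23

In inverse form: demand P = 64.5 − 0.08Q, supply P = 30.6 + 0.025Q.
Competitive equilibrium: 64.5 − 0.08Q = 30.6 + 0.025Q → Q* = 322.85714, P* = 38.67143.
At the floor P = 56, quantity demanded = (64.5 − 56)/0.08 = 106.25.
Sellers' marginal cost at Q' = 106.25: 30.6 + 0.025·106.25 = 33.25625.
ΔQ = 322.85714 − 106.25 = 216.60714; wedge = 56 − 33.25625 = 22.74375.
Welfare loss = ½ × 216.60714 × 22.74375 = 2463.23.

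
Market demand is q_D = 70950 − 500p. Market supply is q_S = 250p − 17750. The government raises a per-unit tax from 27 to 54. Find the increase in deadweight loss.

182250

In inverse form: demand p = 141.9 − 0.002q, supply p = 71 + 0.004q.
Competitive equilibrium: 141.9 − 0.002q = 71 + 0.004q → q* = 11816.6667, p* = 118.2667.
For a per-unit tax t: Δq = t/0.006, so DWL = ½·t·(t/0.006) = t²/0.012.
At t = 27: DWL = 60750. At t = 54: DWL = 243000.
Increase = 243000 − 60750 = 182250.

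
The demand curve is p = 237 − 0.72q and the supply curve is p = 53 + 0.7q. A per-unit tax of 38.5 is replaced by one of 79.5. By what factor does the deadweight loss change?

Competitive equilibrium: 237 − 0.72q = 53 + 0.7q → q* = 129.5775, p* = 143.7042.
For a per-unit tax t: Δq = t/1.42, so DWL = ½·t·(t/1.42) = t²/2.84.
At t = 38.5: DWL = 521.919. At t = 79.5: DWL = 2225.440.
Ratio = (79.5/38.5)² = 4.264.

4.264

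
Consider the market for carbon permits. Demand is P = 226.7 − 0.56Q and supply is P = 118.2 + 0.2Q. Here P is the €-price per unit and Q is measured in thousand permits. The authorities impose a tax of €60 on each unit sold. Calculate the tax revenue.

€3828.95 thousand

Competitive equilibrium: 226.7 − 0.56Q = 118.2 + 0.2Q → Q* = 142.7632, P* = 146.7526.
With the tax, the buyer price exceeds the seller price by 60: (226.7 − 0.56Q) − (118.2 + 0.2Q) = 60 → Q' = 63.8158.
Tax revenue = 60 × 63.8158 = €3828.95 thousand.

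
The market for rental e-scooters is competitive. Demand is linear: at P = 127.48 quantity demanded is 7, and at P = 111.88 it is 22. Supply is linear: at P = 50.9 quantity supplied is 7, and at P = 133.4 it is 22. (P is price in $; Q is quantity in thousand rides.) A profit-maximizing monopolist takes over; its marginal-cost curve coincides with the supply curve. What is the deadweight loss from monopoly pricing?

Demand slope = (111.88 − 127.48)/(22 − 7) = −1.04, so P = 134.76 − 1.04Q.
Supply slope = (133.4 − 50.9)/(22 − 7) = 5.5, so P = 12.4 + 5.5Q.
Competitive equilibrium: 134.76 − 1.04Q = 12.4 + 5.5Q → Q* = 18.7095, P* = 115.3021.
Marginal revenue: MR = 134.76 − 2.08Q. Set MR = MC: 134.76 − 2.08Q = 12.4 + 5.5Q → Q_m = 16.1425.
Price P_m = 134.76 − 1.04·16.1425 = 117.9718; MC(Q_m) = 12.4 + 5.5·16.1425 = 101.1838.
Competitive Q* = 18.7095, so ΔQ = 2.567; wedge = 117.9718 − 101.1838 = 16.788.
DWL = ½ × 2.567 × 16.788 = $21.55 thousand.

$21.55 thousand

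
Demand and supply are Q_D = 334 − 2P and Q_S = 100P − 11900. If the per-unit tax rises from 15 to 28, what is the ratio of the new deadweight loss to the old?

3.484

In inverse form: demand P = 167 − 0.5Q, supply P = 119 + 0.01Q.
Competitive equilibrium: 167 − 0.5Q = 119 + 0.01Q → Q* = 94.1176, P* = 119.9412.
For a per-unit tax t: ΔQ = t/0.51, so DWL = ½·t·(t/0.51) = t²/1.02.
At t = 15: DWL = 220.588. At t = 28: DWL = 768.627.
Ratio = (28/15)² = 3.484.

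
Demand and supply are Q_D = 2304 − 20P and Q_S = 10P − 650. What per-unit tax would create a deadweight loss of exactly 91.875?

5.25

In inverse form: demand P = 115.2 − 0.05Q, supply P = 65 + 0.1Q.
Competitive equilibrium: 115.2 − 0.05Q = 65 + 0.1Q → Q* = 334.6667, P* = 98.4667.
A tax t gives ΔQ = t/0.15 and wedge t, so DWL = t²/0.3.
t²/0.3 = 91.875 → t² = 27.5625 → t = 5.25.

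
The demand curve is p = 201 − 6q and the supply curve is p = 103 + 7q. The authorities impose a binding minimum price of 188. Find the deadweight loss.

187.57

Competitive equilibrium: 201 − 6q = 103 + 7q → q* = 7.538462, p* = 155.769231.
At the floor p = 188, quantity demanded = (201 − 188)/6 = 2.166667.
Sellers' marginal cost at q' = 2.166667: 103 + 7·2.166667 = 118.166669.
Δq = 7.538462 − 2.166667 = 5.371795; wedge = 188 − 118.166669 = 69.833331.
The triangle = ½ × 5.371795 × 69.833331 = 187.57.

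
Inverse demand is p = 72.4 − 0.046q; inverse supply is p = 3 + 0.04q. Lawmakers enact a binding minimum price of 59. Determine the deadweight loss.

11434.47

Competitive equilibrium: 72.4 − 0.046q = 3 + 0.04q → q* = 806.9767, p* = 35.2791.
At the floor p = 59, quantity demanded = (72.4 − 59)/0.046 = 291.3043.
Sellers' marginal cost at q' = 291.3043: 3 + 0.04·291.3043 = 14.6522.
Δq = 806.9767 − 291.3043 = 515.6724; wedge = 59 − 14.6522 = 44.3478.
Deadweight loss = ½ × 515.6724 × 44.3478 = 11434.47.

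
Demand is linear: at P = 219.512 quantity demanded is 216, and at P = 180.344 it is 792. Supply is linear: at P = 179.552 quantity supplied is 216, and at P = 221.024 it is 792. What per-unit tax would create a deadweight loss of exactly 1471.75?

20.3

Demand slope = (180.344 − 219.512)/(792 − 216) = −0.068, so P = 234.2 − 0.068Q.
Supply slope = (221.024 − 179.552)/(792 − 216) = 0.072, so P = 164 + 0.072Q.
Competitive equilibrium: 234.2 − 0.068Q = 164 + 0.072Q → Q* = 501.4286, P* = 200.1029.
A tax t gives ΔQ = t/0.14 and wedge t, so DWL = t²/0.28.
t²/0.28 = 1471.75 → t² = 412.09 → t = 20.3.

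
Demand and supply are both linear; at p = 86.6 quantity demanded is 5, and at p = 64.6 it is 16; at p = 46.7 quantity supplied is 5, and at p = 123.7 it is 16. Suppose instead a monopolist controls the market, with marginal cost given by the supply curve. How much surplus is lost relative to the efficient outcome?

13.24

Demand slope = (64.6 − 86.6)/(16 − 5) = −2, so p = 96.6 − 2q.
Supply slope = (123.7 − 46.7)/(16 − 5) = 7, so p = 11.7 + 7q.
Competitive equilibrium: 96.6 − 2q = 11.7 + 7q → q* = 9.4333, p* = 77.7333.
Marginal revenue: MR = 96.6 − 4q. Set MR = MC: 96.6 − 4q = 11.7 + 7q → q_m = 7.7182.
Price p_m = 96.6 − 2·7.7182 = 81.1636; MC(q_m) = 11.7 + 7·7.7182 = 65.7274.
Competitive q* = 9.4333, so Δq = 1.7151; wedge = 81.1636 − 65.7274 = 15.4362.
Deadweight loss = ½ × 1.7151 × 15.4362 = 13.24.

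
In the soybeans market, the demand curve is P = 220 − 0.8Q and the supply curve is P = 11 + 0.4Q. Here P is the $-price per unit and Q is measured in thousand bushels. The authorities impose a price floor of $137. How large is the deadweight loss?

$2975.10 thousand

Competitive equilibrium: 220 − 0.8Q = 11 + 0.4Q → Q* = 174.16667, P* = 80.66667.
At the floor P = 137, quantity demanded = (220 − 137)/0.8 = 103.75.
Sellers' marginal cost at Q' = 103.75: 11 + 0.4·103.75 = 52.5.
ΔQ = 174.16667 − 103.75 = 70.41667; wedge = 137 − 52.5 = 84.5.
The triangle = ½ × 70.41667 × 84.5 = $2975.10 thousand.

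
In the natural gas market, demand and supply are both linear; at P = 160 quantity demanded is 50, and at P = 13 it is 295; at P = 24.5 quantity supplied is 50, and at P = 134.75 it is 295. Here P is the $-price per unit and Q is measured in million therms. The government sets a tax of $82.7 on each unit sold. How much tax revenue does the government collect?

Demand slope = (13 − 160)/(295 − 50) = −0.6, so P = 190 − 0.6Q.
Supply slope = (134.75 − 24.5)/(295 − 50) = 0.45, so P = 2 + 0.45Q.
Competitive equilibrium: 190 − 0.6Q = 2 + 0.45Q → Q* = 179.0476, P* = 82.5714.
With the tax, the buyer price exceeds the seller price by 82.7: (190 − 0.6Q) − (2 + 0.45Q) = 82.7 → Q' = 100.2857.
Tax revenue = 82.7 × 100.2857 = $8293.63 million.

$8293.63 million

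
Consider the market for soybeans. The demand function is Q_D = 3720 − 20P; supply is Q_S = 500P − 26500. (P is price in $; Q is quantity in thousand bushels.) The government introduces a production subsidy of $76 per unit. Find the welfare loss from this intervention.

$55538.46 thousand

In inverse form: demand P = 186 − 0.05Q, supply P = 53 + 0.002Q.
Competitive equilibrium: 186 − 0.05Q = 53 + 0.002Q → Q* = 2557.6923, P* = 58.1154.
The subsidy lowers effective supply by 76: P = 0.002Q − 23.
New quantity: 186 − 0.05Q = 0.002Q − 23 → Q' = 4019.2308.
Overproduction ΔQ = 4019.2308 − 2557.6923 = 1461.5385; wedge = subsidy = 76.
Deadweight loss = ½ × 1461.5385 × 76 = $55538.46 thousand.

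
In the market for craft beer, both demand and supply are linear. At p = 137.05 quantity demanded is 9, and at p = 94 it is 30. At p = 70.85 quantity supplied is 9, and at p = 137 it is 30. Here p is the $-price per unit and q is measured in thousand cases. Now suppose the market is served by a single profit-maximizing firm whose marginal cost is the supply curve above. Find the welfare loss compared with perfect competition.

$98.16 thousand

Demand slope = (94 − 137.05)/(30 − 9) = −2.05, so p = 155.5 − 2.05q.
Supply slope = (137 − 70.85)/(30 − 9) = 3.15, so p = 42.5 + 3.15q.
Competitive equilibrium: 155.5 − 2.05q = 42.5 + 3.15q → q* = 21.73077, p* = 110.95192.
Marginal revenue: MR = 155.5 − 4.1q. Set MR = MC: 155.5 − 4.1q = 42.5 + 3.15q → q_m = 15.58621.
Price p_m = 155.5 − 2.05·15.58621 = 123.54827; MC(q_m) = 42.5 + 3.15·15.58621 = 91.59656.
Competitive q* = 21.73077, so Δq = 6.14456; wedge = 123.54827 − 91.59656 = 31.95171.
Deadweight loss = ½ × 6.14456 × 31.95171 = $98.16 thousand.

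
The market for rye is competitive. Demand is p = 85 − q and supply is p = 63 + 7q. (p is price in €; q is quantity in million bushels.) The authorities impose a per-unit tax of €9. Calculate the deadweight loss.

€5.06 million

Competitive equilibrium: 85 − q = 63 + 7q → q* = 2.75, p* = 82.25.
With the tax, the buyer price exceeds the seller price by 9: (85 − q) − (63 + 7q) = 9 → q' = 1.625.
Δq = 2.75 − 1.625 = 1.125; the wedge equals the tax, 9.
DWL = ½ × 1.125 × 9 = €5.06 million.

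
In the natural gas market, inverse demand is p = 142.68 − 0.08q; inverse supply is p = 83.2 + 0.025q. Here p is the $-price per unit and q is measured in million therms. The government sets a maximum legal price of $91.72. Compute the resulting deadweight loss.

Competitive equilibrium: 142.68 − 0.08q = 83.2 + 0.025q → q* = 566.4762, p* = 97.3619.
At the ceiling p = 91.72, quantity supplied = (91.72 − 83.2)/0.025 = 340.8.
Willingness to pay at q' = 340.8: 142.68 − 0.08·340.8 = 115.416.
Δq = 566.4762 − 340.8 = 225.6762; wedge = 115.416 − 91.72 = 23.696.
Welfare loss = ½ × 225.6762 × 23.696 = $2673.81 million.

$2673.81 million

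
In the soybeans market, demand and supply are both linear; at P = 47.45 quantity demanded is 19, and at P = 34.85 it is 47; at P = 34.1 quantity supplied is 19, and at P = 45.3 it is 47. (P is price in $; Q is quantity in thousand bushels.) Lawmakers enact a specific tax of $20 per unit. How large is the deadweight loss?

Demand slope = (34.85 − 47.45)/(47 − 19) = −0.45, so P = 56 − 0.45Q.
Supply slope = (45.3 − 34.1)/(47 − 19) = 0.4, so P = 26.5 + 0.4Q.
Competitive equilibrium: 56 − 0.45Q = 26.5 + 0.4Q → Q* = 34.7059, P* = 40.3824.
With the tax, the buyer price exceeds the seller price by 20: (56 − 0.45Q) − (26.5 + 0.4Q) = 20 → Q' = 11.1765.
ΔQ = 34.7059 − 11.1765 = 23.5294; the wedge equals the tax, 20.
Welfare loss = ½ × 23.5294 × 20 = $235.29 thousand.

$235.29 thousand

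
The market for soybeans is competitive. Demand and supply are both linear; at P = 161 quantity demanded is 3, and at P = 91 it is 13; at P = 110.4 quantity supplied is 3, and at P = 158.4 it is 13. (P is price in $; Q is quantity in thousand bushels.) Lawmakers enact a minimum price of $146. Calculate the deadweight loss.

Demand slope = (91 − 161)/(13 − 3) = −7, so P = 182 − 7Q.
Supply slope = (158.4 − 110.4)/(13 − 3) = 4.8, so P = 96 + 4.8Q.
Competitive equilibrium: 182 − 7Q = 96 + 4.8Q → Q* = 7.2881, P* = 130.9831.
At the floor P = 146, quantity demanded = (182 − 146)/7 = 5.1429.
Sellers' marginal cost at Q' = 5.1429: 96 + 4.8·5.1429 = 120.6859.
ΔQ = 7.2881 − 5.1429 = 2.1452; wedge = 146 − 120.6859 = 25.3141.
Welfare loss = ½ × 2.1452 × 25.3141 = $27.15 thousand.

$27.15 thousand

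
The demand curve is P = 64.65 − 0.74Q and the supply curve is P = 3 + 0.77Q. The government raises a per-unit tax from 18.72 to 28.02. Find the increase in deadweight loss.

Competitive equilibrium: 64.65 − 0.74Q = 3 + 0.77Q → Q* = 40.8278, P* = 34.4374.
For a per-unit tax t: ΔQ = t/1.51, so DWL = ½·t·(t/1.51) = t²/3.02.
At t = 18.72: DWL = 116.0392. At t = 28.02: DWL = 259.9736.
Increase = 259.9736 − 116.0392 = 143.93.

143.93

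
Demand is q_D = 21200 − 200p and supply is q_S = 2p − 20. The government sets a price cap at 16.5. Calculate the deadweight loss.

In inverse form: demand p = 106 − 0.005q, supply p = 10 + 0.5q.
Competitive equilibrium: 106 − 0.005q = 10 + 0.5q → q* = 190.099, p* = 105.0495.
At the ceiling p = 16.5, quantity supplied = (16.5 − 10)/0.5 = 13.
Willingness to pay at q' = 13: 106 − 0.005·13 = 105.935.
Δq = 190.099 − 13 = 177.099; wedge = 105.935 − 16.5 = 89.435.
DWL = ½ × 177.099 × 89.435 = 7919.42.

7919.42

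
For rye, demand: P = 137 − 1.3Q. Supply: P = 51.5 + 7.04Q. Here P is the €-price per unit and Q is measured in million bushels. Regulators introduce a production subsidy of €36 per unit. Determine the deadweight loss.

Competitive equilibrium: 137 − 1.3Q = 51.5 + 7.04Q → Q* = 10.2518, P* = 123.6727.
The subsidy lowers effective supply by 36: P = 15.5 + 7.04Q.
New quantity: 137 − 1.3Q = 15.5 + 7.04Q → Q' = 14.5683.
Overproduction ΔQ = 14.5683 − 10.2518 = 4.3165; wedge = subsidy = 36.
DWL = ½ × 4.3165 × 36 = €77.70 million.

€77.70 million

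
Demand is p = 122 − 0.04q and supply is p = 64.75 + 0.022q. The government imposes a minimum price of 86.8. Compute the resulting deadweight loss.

Competitive equilibrium: 122 − 0.04q = 64.75 + 0.022q → q* = 923.3871, p* = 85.0645.
At the floor p = 86.8, quantity demanded = (122 − 86.8)/0.04 = 880.
Sellers' marginal cost at q' = 880: 64.75 + 0.022·880 = 84.11.
Δq = 923.3871 − 880 = 43.3871; wedge = 86.8 − 84.11 = 2.69.
Deadweight loss = ½ × 43.3871 × 2.69 = 58.36.

58.36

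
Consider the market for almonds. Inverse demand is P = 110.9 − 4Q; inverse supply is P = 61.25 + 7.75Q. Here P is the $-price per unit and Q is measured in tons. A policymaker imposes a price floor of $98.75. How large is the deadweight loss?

Competitive equilibrium: 110.9 − 4Q = 61.25 + 7.75Q → Q* = 4.2255, P* = 93.9979.
At the floor P = 98.75, quantity demanded = (110.9 − 98.75)/4 = 3.0375.
Sellers' marginal cost at Q' = 3.0375: 61.25 + 7.75·3.0375 = 84.7906.
ΔQ = 4.2255 − 3.0375 = 1.188; wedge = 98.75 − 84.7906 = 13.9594.
DWL = ½ × 1.188 × 13.9594 = $8.29.

$8.29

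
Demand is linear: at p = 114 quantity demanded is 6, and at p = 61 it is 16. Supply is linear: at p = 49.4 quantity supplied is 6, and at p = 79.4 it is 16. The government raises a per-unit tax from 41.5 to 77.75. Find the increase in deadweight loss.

260.41

Demand slope = (61 − 114)/(16 − 6) = −5.3, so p = 145.8 − 5.3q.
Supply slope = (79.4 − 49.4)/(16 − 6) = 3, so p = 31.4 + 3q.
Competitive equilibrium: 145.8 − 5.3q = 31.4 + 3q → q* = 13.7831, p* = 72.7494.
For a per-unit tax t: Δq = t/8.3, so DWL = ½·t·(t/8.3) = t²/16.6.
At t = 41.5: DWL = 103.75. At t = 77.75: DWL = 364.16.
Increase = 364.16 − 103.75 = 260.41.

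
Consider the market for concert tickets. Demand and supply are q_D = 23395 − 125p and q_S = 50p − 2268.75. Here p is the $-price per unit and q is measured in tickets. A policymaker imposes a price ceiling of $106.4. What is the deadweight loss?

$56702.19

In inverse form: demand p = 187.16 − 0.008q, supply p = 45.375 + 0.02q.
Competitive equilibrium: 187.16 − 0.008q = 45.375 + 0.02q → q* = 5063.75, p* = 146.65.
At the ceiling p = 106.4, quantity supplied = (106.4 − 45.375)/0.02 = 3051.25.
Willingness to pay at q' = 3051.25: 187.16 − 0.008·3051.25 = 162.75.
Δq = 5063.75 − 3051.25 = 2012.5; wedge = 162.75 − 106.4 = 56.35.
Welfare loss = ½ × 2012.5 × 56.35 = $56702.19.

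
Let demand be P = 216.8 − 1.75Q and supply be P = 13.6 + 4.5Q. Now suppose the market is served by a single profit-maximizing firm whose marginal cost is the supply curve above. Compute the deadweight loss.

158.06

Competitive equilibrium: 216.8 − 1.75Q = 13.6 + 4.5Q → Q* = 32.512, P* = 159.904.
Marginal revenue: MR = 216.8 − 3.5Q. Set MR = MC: 216.8 − 3.5Q = 13.6 + 4.5Q → Q_m = 25.4.
Price P_m = 216.8 − 1.75·25.4 = 172.35; MC(Q_m) = 13.6 + 4.5·25.4 = 127.9.
Competitive Q* = 32.512, so ΔQ = 7.112; wedge = 172.35 − 127.9 = 44.45.
Welfare loss = ½ × 7.112 × 44.45 = 158.06.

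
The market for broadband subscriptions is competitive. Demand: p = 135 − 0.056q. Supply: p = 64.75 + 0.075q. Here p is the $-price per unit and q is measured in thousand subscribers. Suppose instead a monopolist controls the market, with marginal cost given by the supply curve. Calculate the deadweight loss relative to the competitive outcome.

Competitive equilibrium: 135 − 0.056q = 64.75 + 0.075q → q* = 536.25954, p* = 104.96947.
Marginal revenue: MR = 135 − 0.112q. Set MR = MC: 135 − 0.112q = 64.75 + 0.075q → q_m = 375.66845.
Price p_m = 135 − 0.056·375.66845 = 113.96257; MC(q_m) = 64.75 + 0.075·375.66845 = 92.92513.
Competitive q* = 536.25954, so Δq = 160.59109; wedge = 113.96257 − 92.92513 = 21.03744.
The triangle = ½ × 160.59109 × 21.03744 = $1689.21 thousand.

$1689.21 thousand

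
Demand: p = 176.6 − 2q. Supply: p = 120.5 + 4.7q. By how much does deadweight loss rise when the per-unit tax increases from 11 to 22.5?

Competitive equilibrium: 176.6 − 2q = 120.5 + 4.7q → q* = 8.3731, p* = 159.8537.
For a per-unit tax t: Δq = t/6.7, so DWL = ½·t·(t/6.7) = t²/13.4.
At t = 11: DWL = 9.03. At t = 22.5: DWL = 37.78.
Increase = 37.78 − 9.03 = 28.75.

28.75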